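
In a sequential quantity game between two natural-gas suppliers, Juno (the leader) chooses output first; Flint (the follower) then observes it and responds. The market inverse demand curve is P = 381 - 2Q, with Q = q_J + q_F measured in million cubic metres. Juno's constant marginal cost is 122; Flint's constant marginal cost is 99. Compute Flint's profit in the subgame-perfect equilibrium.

Solve by backward induction. Given q_J, the follower Flint maximises π_F = (381 - 2q_J - 2q_F)q_F - 99q_F.
Follower FOC: 282 - 2q_J - 4q_F = 0, so q_F(q_J) = (282 - 2q_J)/4.
The leader anticipates this reaction. Substituting into P = 381 - 2Q gives P = 240 - q_J, so π_J = (240 - q_J)q_J - 122q_J.
Maximising: ∂π_J/∂q_J = 118 - 2q_J = 0, giving q_J = 59.
Then q_F = (282 - 2·59)/4 = 41.
Price P = 381 - 2·100 = 181.
Flint's profit: (181 - 99)·41 = 3362.

3362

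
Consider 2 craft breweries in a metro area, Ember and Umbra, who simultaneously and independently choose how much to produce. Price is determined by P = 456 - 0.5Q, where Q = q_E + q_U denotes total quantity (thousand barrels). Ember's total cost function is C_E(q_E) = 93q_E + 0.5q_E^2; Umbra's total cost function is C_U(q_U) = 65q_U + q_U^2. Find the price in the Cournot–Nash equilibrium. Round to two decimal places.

326.09

Ember's profit: π_E = (456 - 0.5Q)q_E - (93q_E + (1/2)q_E²). Setting ∂π_E/∂q_E = 0: 363 - 2q_E - (1/2)(q_U) = 0.
Umbra's profit: π_U = (456 - 0.5Q)q_U - (65q_U + q_U²). Setting ∂π_U/∂q_U = 0: 391 - 3q_U - (1/2)(q_E) = 0.
Rearranging gives the reaction functions q_E = (363 - (1/2)q_U)/2 and q_U = (391 - (1/2)q_E)/3.
Substituting one into the other gives q_E = 155.3913 and q_U = 104.4348.
Total output Q = 259.8261, so price P = 456 - (1/2)·259.8261 = 326.0870.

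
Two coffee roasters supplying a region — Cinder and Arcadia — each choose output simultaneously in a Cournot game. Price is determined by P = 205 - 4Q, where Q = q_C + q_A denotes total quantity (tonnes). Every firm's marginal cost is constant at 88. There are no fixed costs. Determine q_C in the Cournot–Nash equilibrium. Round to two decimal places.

Each firm earns π_i = (205 - 4Q)q_i - 88q_i.
Setting ∂π_i/∂q_i = 0 with rivals' quantities fixed: 117 - 8q_i - 4q_j = 0.
By symmetry each firm produces the same amount; substituting q_j = q_i yields q_i = 117/12 = 39/4.

9.75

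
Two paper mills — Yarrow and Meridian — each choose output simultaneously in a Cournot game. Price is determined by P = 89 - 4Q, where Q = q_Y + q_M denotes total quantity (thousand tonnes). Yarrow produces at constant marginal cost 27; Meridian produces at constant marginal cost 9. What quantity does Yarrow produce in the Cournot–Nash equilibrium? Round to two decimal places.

3.67

Yarrow's profit: π_Y = (89 - 4Q)q_Y - (27q_Y). Setting ∂π_Y/∂q_Y = 0: 62 - 8q_Y - 4(q_M) = 0.
Meridian's profit: π_M = (89 - 4Q)q_M - (9q_M). Setting ∂π_M/∂q_M = 0: 80 - 8q_M - 4(q_Y) = 0.
Best responses: q_Y = (62 - 4q_M)/8, q_M = (80 - 4q_Y)/8.
Substituting one into the other gives q_Y = 11/3 and q_M = 49/6.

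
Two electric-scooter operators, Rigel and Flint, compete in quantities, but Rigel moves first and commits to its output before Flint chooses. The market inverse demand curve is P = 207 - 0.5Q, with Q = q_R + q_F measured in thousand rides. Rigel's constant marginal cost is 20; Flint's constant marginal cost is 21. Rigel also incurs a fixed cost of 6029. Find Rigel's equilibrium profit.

The follower Flint best-responds to any q_R: π_F = (207 - 0.5Q)q_F - 21q_F.
Follower FOC: 186 - (1/2)q_R - q_F = 0, so q_F(q_R) = (186 - (1/2)q_R).
Rigel substitutes q_F(q_R) into its own profit: π_R = q_R(207 - (1/2)q_R - (186 - (1/2)q_R)/2) - 20q_R = (114 - (1/4)q_R)q_R - 20q_R.
Maximising: ∂π_R/∂q_R = 94 - (1/2)q_R = 0, giving q_R = 188.
Then q_F = (186 - (1/2)·188) = 92.
Price P = 207 - (1/2)·280 = 67.
Rigel's profit: (67 - 20)·188 - 6029 = 2807.

2807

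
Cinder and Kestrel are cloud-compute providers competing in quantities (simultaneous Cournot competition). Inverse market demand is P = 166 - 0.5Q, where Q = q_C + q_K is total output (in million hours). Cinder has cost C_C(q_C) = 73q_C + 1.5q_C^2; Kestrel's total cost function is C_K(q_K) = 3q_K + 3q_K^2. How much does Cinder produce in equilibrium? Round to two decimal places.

20.52

Cinder's profit: π_C = (166 - 0.5Q)q_C - (73q_C + (3/2)q_C²). Setting ∂π_C/∂q_C = 0: 93 - 4q_C - (1/2)(q_K) = 0.
Kestrel's first-order condition: 163 - 7q_K - (1/2)(q_C) = 0.
So q_C = (93 - (1/2)q_K)/4 and q_K = (163 - (1/2)q_C)/7.
Substituting one into the other gives q_C = 20.5225 and q_K = 21.8198.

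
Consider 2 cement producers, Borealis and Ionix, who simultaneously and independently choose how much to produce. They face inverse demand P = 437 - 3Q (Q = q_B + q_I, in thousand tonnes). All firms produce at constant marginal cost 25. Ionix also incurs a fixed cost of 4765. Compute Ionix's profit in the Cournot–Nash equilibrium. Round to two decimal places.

1521.81

Each firm earns π_i = (437 - 3Q)q_i - 25q_i.
Setting ∂π_i/∂q_i = 0 with rivals' quantities fixed: 412 - 6q_i - 3q_j = 0.
With identical firms every q_j equals q_i, so q_j = q_i and 412 = 9q_i, giving q_i = 412/9.
Price P = 437 - 3·(824/9) = 487/3.
Ionix's profit: (487/3 - 25)·(412/9) - 4765 = 1521.8148.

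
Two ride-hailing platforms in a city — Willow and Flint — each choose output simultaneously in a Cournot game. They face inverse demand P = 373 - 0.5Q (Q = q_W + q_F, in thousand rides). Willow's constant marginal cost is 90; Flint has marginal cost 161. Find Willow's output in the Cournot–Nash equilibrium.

Willow's profit: π_W = (373 - 0.5Q)q_W - (90q_W). Setting ∂π_W/∂q_W = 0: 283 - q_W - (1/2)(q_F) = 0.
Flint's first-order condition: 212 - q_F - (1/2)(q_W) = 0.
Best responses: q_W = (283 - (1/2)q_F), q_F = (212 - (1/2)q_W).
Solving the pair: q_W = 236, q_F = 94.

236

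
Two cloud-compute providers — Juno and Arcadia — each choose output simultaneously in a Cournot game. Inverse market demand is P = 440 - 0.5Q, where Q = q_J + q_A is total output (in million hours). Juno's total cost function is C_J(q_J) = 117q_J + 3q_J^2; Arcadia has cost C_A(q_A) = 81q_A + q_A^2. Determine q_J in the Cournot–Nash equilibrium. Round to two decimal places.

Juno's profit: π_J = (440 - 0.5Q)q_J - (117q_J + 3q_J²). Setting ∂π_J/∂q_J = 0: 323 - 7q_J - (1/2)(q_A) = 0.
Arcadia's profit: π_A = (440 - 0.5Q)q_A - (81q_A + q_A²). Setting ∂π_A/∂q_A = 0: 359 - 3q_A - (1/2)(q_J) = 0.
Best responses: q_J = (323 - (1/2)q_A)/7, q_A = (359 - (1/2)q_J)/3.
Solving the pair: q_J = 38.0482, q_A = 113.3253.

38.05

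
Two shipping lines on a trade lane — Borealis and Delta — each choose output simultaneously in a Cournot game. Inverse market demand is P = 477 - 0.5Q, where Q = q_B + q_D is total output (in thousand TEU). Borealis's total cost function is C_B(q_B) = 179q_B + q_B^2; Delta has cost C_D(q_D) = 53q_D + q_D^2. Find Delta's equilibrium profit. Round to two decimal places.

24707.83

Borealis's profit: π_B = (477 - 0.5Q)q_B - (179q_B + q_B²). Setting ∂π_B/∂q_B = 0: 298 - 3q_B - (1/2)(q_D) = 0.
Delta's first-order condition: 424 - 3q_D - (1/2)(q_B) = 0.
So q_B = (298 - (1/2)q_D)/3 and q_D = (424 - (1/2)q_B)/3.
Substituting one into the other gives q_B = 77.9429 and q_D = 128.3429.
Price P = 477 - (1/2)·(1444/7) = 373.8571.
Delta's profit: 373.8571·128.3429 - 53·128.3429 - 128.3429² = 24707.8335.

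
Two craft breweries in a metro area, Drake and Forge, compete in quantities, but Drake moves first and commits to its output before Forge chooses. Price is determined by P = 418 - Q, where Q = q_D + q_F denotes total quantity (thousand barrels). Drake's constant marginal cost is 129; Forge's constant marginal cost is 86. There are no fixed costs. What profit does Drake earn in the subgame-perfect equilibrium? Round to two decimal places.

Solve by backward induction. Given q_D, the follower Forge maximises π_F = (418 - q_D - q_F)q_F - 86q_F.
∂π_F/∂q_F = 332 - q_D - 2q_F = 0 gives the reaction function q_F = (332 - q_D)/2.
The leader anticipates this reaction. Substituting into P = 418 - Q gives P = 252 - (1/2)q_D, so π_D = (252 - (1/2)q_D)q_D - 129q_D.
The leader's first-order condition 123 - q_D = 0 yields q_D = 123.
Then q_F = (332 - 123)/2 = 209/2.
Price P = 418 - 455/2 = 381/2.
Drake's profit: (381/2 - 129)·123 = 7564.5000.

7564.50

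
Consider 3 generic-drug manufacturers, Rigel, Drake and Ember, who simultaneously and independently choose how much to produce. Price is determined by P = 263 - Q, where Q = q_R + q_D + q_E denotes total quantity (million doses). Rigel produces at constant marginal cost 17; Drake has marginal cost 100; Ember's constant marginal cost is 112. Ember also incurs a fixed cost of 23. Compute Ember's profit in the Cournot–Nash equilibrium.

98

Rigel's profit: π_R = (263 - Q)q_R - (17q_R). Setting ∂π_R/∂q_R = 0: 246 - 2q_R - (q_D + q_E) = 0.
Drake's profit: π_D = (263 - Q)q_D - (100q_D). Setting ∂π_D/∂q_D = 0: 163 - 2q_D - (q_R + q_E) = 0.
Ember's profit: π_E = (263 - Q)q_E - (112q_E). Setting ∂π_E/∂q_E = 0: 151 - 2q_E - (q_R + q_D) = 0.
Adding the 3 conditions: 560 − 2Q − 2Q = 0, i.e. Q = 140.
Back-substituting: q_R = (246 − 140) = 106, q_D = (163 − 140) = 23, q_E = (151 − 140) = 11.
Price P = 263 - 140 = 123.
Ember's profit: (123 - 112)·11 - 23 = 98.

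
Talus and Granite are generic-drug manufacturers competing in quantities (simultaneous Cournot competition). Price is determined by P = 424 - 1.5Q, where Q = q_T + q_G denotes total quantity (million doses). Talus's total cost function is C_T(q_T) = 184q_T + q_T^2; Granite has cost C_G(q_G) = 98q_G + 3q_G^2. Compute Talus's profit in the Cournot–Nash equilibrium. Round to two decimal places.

Talus's profit: π_T = (424 - 1.5Q)q_T - (184q_T + q_T²). Setting ∂π_T/∂q_T = 0: 240 - 5q_T - (3/2)(q_G) = 0.
Granite's first-order condition: 326 - 9q_G - (3/2)(q_T) = 0.
Best responses: q_T = (240 - (3/2)q_G)/5, q_G = (326 - (3/2)q_T)/9.
Substituting one into the other gives q_T = 39.0877 and q_G = 29.7076.
Price P = 424 - (3/2)·68.7953 = 320.8070.
Talus's profit: 320.8070·39.0877 - 184·39.0877 - 39.0877² = 3819.6245.

3819.62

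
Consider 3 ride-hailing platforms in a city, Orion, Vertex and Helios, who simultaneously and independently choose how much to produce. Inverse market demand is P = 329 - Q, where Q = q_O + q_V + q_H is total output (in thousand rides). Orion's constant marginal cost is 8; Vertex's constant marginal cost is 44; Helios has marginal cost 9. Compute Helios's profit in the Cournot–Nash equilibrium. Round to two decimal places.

Orion's profit: π_O = (329 - Q)q_O - (8q_O). Setting ∂π_O/∂q_O = 0: 321 - 2q_O - (q_V + q_H) = 0.
Vertex's first-order condition: 285 - 2q_V - (q_O + q_H) = 0.
Helios's first-order condition: 320 - 2q_H - (q_O + q_V) = 0.
Adding the 3 first-order conditions: 926 − 4Q = 0, so Q = 463/2.
Back-substituting: q_O = (321 − 463/2) = 179/2, q_V = (285 − 463/2) = 107/2, q_H = (320 − 463/2) = 177/2.
Price P = 329 - 463/2 = 195/2.
Helios's profit: (195/2 - 9)·(177/2) = 7832.2500.

7832.25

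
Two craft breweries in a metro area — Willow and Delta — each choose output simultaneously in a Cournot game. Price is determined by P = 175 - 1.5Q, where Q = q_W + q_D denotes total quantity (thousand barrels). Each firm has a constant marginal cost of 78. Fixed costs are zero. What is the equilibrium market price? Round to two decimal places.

110.33

Each firm earns π_i = (175 - 1.5Q)q_i - 78q_i.
Setting ∂π_i/∂q_i = 0 with rivals' quantities fixed: 97 - 3q_i - (3/2)q_j = 0.
With identical firms every q_j equals q_i, so q_j = q_i and 97 = (9/2)q_i, giving q_i = 194/9.
Total output Q = 388/9, so price P = 175 - (3/2)·(388/9) = 331/3.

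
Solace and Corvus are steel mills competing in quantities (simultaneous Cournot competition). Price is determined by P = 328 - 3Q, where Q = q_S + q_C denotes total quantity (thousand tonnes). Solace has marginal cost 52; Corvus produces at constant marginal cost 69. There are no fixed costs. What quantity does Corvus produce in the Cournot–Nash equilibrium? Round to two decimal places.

26.89

Solace's profit: π_S = (328 - 3Q)q_S - (52q_S). Setting ∂π_S/∂q_S = 0: 276 - 6q_S - 3(q_C) = 0.
Corvus's first-order condition: 259 - 6q_C - 3(q_S) = 0.
So q_S = (276 - 3q_C)/6 and q_C = (259 - 3q_S)/6.
Solving the pair: q_S = 293/9, q_C = 242/9.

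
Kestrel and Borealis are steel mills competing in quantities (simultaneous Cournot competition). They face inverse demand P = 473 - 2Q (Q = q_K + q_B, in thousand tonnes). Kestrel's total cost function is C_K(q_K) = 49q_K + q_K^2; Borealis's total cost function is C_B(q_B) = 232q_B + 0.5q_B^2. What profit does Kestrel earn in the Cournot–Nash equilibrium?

Kestrel's profit: π_K = (473 - 2Q)q_K - (49q_K + q_K²). Setting ∂π_K/∂q_K = 0: 424 - 6q_K - 2(q_B) = 0.
Borealis's profit: π_B = (473 - 2Q)q_B - (232q_B + (1/2)q_B²). Setting ∂π_B/∂q_B = 0: 241 - 5q_B - 2(q_K) = 0.
Rearranging gives the reaction functions q_K = (424 - 2q_B)/6 and q_B = (241 - 2q_K)/5.
Solving the pair: q_K = 63, q_B = 23.
Price P = 473 - 2·86 = 301.
Kestrel's profit: 301·63 - 49·63 - 63² = 11907.

11907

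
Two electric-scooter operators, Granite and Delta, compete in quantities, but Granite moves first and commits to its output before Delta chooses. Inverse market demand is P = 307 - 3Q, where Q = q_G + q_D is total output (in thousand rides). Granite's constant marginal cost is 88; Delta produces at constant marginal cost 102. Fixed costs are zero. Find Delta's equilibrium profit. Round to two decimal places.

Solve by backward induction. Given q_G, the follower Delta maximises π_D = (307 - 3q_G - 3q_D)q_D - 102q_D.
Setting the follower's marginal profit to zero, 205 - 3q_G - 6q_D = 0, i.e. q_D = (205 - 3q_G)/6.
Granite substitutes q_D(q_G) into its own profit: π_G = q_G(307 - 3q_G - (205 - 3q_G)/2) - 88q_G = (409/2 - (3/2)q_G)q_G - 88q_G.
The leader's first-order condition 233/2 - 3q_G = 0 yields q_G = 233/6.
Then q_D = (205 - 3·(233/6))/6 = 59/4.
Price P = 307 - 3·(643/12) = 585/4.
Delta's profit: (585/4 - 102)·(59/4) = 652.6875.

652.69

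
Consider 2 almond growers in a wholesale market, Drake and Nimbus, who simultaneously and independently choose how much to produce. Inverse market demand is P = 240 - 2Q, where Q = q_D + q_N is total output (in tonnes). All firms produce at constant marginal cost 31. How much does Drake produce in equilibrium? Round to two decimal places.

34.83

Each firm earns π_i = (240 - 2Q)q_i - 31q_i.
Setting ∂π_i/∂q_i = 0 with rivals' quantities fixed: 209 - 4q_i - 2q_j = 0.
With identical firms every q_j equals q_i, so q_j = q_i and 209 = 6q_i, giving q_i = 209/6.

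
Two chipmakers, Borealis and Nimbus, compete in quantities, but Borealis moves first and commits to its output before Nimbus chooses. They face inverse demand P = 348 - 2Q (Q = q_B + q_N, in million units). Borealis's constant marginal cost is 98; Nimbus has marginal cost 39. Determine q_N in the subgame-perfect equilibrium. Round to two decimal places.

53.38

The follower Nimbus best-responds to any q_B: π_N = (348 - 2Q)q_N - 39q_N.
∂π_N/∂q_N = 309 - 2q_B - 4q_N = 0 gives the reaction function q_N = (309 - 2q_B)/4.
The leader anticipates this reaction. Substituting into P = 348 - 2Q gives P = 387/2 - q_B, so π_B = (387/2 - q_B)q_B - 98q_B.
The leader's first-order condition 191/2 - 2q_B = 0 yields q_B = 191/4.
Then q_N = (309 - 2·(191/4))/4 = 427/8.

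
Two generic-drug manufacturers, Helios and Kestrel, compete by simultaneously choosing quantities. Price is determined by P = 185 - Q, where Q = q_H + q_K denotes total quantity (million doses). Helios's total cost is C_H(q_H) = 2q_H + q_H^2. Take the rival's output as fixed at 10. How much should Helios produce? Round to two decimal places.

With the rival's output fixed at 10, Helios's profit is π_H = (185 - 10 - q_H)q_H - (2q_H + q_H²) = (175 - q_H)q_H - (2q_H + q_H²).
∂π_H/∂q_H = 173 - 4q_H = 0, so q_H = 173/4.

43.25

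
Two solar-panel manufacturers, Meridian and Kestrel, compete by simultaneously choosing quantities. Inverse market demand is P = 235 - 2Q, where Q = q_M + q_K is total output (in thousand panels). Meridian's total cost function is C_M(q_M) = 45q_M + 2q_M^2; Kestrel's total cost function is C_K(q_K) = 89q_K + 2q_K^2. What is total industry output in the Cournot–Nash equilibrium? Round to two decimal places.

33.60

Meridian's profit: π_M = (235 - 2Q)q_M - (45q_M + 2q_M²). Setting ∂π_M/∂q_M = 0: 190 - 8q_M - 2(q_K) = 0.
Kestrel's profit: π_K = (235 - 2Q)q_K - (89q_K + 2q_K²). Setting ∂π_K/∂q_K = 0: 146 - 8q_K - 2(q_M) = 0.
So q_M = (190 - 2q_K)/8 and q_K = (146 - 2q_M)/8.
Substituting one into the other gives q_M = 307/15 and q_K = 197/15.
Total output Q = 307/15 + 197/15 = 168/5.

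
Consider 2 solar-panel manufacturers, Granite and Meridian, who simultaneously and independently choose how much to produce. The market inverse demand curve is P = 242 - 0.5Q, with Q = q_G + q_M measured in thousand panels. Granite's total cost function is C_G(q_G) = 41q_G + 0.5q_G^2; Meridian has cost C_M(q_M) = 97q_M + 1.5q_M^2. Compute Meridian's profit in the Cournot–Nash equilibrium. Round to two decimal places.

Granite's profit: π_G = (242 - 0.5Q)q_G - (41q_G + (1/2)q_G²). Setting ∂π_G/∂q_G = 0: 201 - 2q_G - (1/2)(q_M) = 0.
Meridian's first-order condition: 145 - 4q_M - (1/2)(q_G) = 0.
Rearranging gives the reaction functions q_G = (201 - (1/2)q_M)/2 and q_M = (145 - (1/2)q_G)/4.
Substituting one into the other gives q_G = 94.3871 and q_M = 758/31.
Price P = 242 - (1/2)·118.8387 = 182.5806.
Meridian's profit: 182.5806·(758/31) - 97·(758/31) - (3/2)(758/31)² = 1195.7627.

1195.76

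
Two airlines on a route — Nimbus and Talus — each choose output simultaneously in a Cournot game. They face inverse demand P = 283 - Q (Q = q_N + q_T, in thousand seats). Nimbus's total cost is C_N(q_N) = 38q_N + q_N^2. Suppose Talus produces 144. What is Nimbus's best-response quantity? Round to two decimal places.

With the rival's output fixed at 144, Nimbus's profit is π_N = (283 - 144 - q_N)q_N - (38q_N + q_N²) = (139 - q_N)q_N - (38q_N + q_N²).
∂π_N/∂q_N = 101 - 4q_N = 0, so q_N = 101/4.

25.25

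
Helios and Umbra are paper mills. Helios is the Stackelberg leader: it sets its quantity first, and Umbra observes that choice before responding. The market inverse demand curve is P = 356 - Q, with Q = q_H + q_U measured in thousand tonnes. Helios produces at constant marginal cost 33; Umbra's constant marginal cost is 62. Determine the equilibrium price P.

121

The follower Umbra best-responds to any q_H: π_U = (356 - Q)q_U - 62q_U.
Setting the follower's marginal profit to zero, 294 - q_H - 2q_U = 0, i.e. q_U = (294 - q_H)/2.
Helios substitutes q_U(q_H) into its own profit: π_H = q_H(356 - q_H - (294 - q_H)/2) - 33q_H = (209 - (1/2)q_H)q_H - 33q_H.
Maximising: ∂π_H/∂q_H = 176 - q_H = 0, giving q_H = 176.
Then q_U = (294 - 176)/2 = 59.
Total output Q = 235, so price P = 356 - 235 = 121.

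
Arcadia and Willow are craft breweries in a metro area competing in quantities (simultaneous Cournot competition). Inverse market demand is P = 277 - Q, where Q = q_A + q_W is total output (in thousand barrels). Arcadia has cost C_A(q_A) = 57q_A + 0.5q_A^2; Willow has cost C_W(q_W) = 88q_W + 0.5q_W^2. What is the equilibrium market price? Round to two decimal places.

Arcadia's profit: π_A = (277 - Q)q_A - (57q_A + (1/2)q_A²). Setting ∂π_A/∂q_A = 0: 220 - 3q_A - (q_W) = 0.
Willow's profit: π_W = (277 - Q)q_W - (88q_W + (1/2)q_W²). Setting ∂π_W/∂q_W = 0: 189 - 3q_W - (q_A) = 0.
So q_A = (220 - q_W)/3 and q_W = (189 - q_A)/3.
Substituting one into the other gives q_A = 471/8 and q_W = 347/8.
Total output Q = 409/4, so price P = 277 - 409/4 = 699/4.

174.75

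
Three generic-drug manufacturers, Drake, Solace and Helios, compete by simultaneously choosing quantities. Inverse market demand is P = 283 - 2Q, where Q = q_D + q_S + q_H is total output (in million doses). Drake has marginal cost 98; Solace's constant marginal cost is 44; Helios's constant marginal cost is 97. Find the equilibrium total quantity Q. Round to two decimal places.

76.25

Drake's profit: π_D = (283 - 2Q)q_D - (98q_D). Setting ∂π_D/∂q_D = 0: 185 - 4q_D - 2(q_S + q_H) = 0.
Solace's first-order condition: 239 - 4q_S - 2(q_D + q_H) = 0.
Helios's first-order condition: 186 - 4q_H - 2(q_D + q_S) = 0.
Summing all 3 equations gives 610 − 8Q = 0, hence Q = 305/4.
Back-substituting: q_D = (185 − 305/2)/2 = 65/4, q_S = (239 − 305/2)/2 = 173/4, q_H = (186 − 305/2)/2 = 67/4.
Total output Q = 65/4 + 173/4 + 67/4 = 305/4.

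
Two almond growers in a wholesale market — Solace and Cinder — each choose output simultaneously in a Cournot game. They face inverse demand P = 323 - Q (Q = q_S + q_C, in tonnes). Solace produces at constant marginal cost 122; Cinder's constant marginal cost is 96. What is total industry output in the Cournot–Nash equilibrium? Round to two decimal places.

Solace's profit: π_S = (323 - Q)q_S - (122q_S). Setting ∂π_S/∂q_S = 0: 201 - 2q_S - (q_C) = 0.
Cinder's profit: π_C = (323 - Q)q_C - (96q_C). Setting ∂π_C/∂q_C = 0: 227 - 2q_C - (q_S) = 0.
Rearranging gives the reaction functions q_S = (201 - q_C)/2 and q_C = (227 - q_S)/2.
Substituting one into the other gives q_S = 175/3 and q_C = 253/3.
Total output Q = 175/3 + 253/3 = 428/3.

142.67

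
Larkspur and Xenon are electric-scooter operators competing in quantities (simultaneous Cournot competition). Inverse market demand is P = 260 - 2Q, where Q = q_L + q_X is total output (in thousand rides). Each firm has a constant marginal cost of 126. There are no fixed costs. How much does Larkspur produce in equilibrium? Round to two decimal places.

Each firm earns π_i = (260 - 2Q)q_i - 126q_i.
Setting ∂π_i/∂q_i = 0 with rivals' quantities fixed: 134 - 4q_i - 2q_j = 0.
With identical firms every q_j equals q_i, so q_j = q_i and 134 = 6q_i, giving q_i = 67/3.

22.33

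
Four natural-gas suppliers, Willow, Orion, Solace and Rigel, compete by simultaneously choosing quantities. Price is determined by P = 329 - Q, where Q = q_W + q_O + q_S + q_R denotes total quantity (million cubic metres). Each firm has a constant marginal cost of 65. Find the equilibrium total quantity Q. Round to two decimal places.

A representative firm's profit is π_i = q_i(329 - Q) - 65q_i.
First-order condition (treating rivals' output as given): 264 - 2q_i - Σ_{j≠i} q_j = 0.
By symmetry each firm produces the same amount; substituting Σ_{j≠i} q_j = 3q_i yields q_i = 264/5.
Total output Q = 264/5 + 264/5 + 264/5 + 264/5 = 1056/5.

211.20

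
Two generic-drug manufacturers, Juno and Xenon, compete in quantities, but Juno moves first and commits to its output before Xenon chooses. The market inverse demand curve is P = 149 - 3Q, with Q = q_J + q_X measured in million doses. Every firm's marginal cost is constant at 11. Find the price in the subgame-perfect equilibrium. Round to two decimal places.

The follower Xenon best-responds to any q_J: π_X = (149 - 3Q)q_X - 11q_X.
∂π_X/∂q_X = 138 - 3q_J - 6q_X = 0 gives the reaction function q_X = (138 - 3q_J)/6.
The leader anticipates this reaction. Substituting into P = 149 - 3Q gives P = 80 - (3/2)q_J, so π_J = (80 - (3/2)q_J)q_J - 11q_J.
Leader FOC: 69 - 3q_J = 0, so q_J = 23.
Then q_X = (138 - 3·23)/6 = 23/2.
Total output Q = 69/2, so price P = 149 - 3·(69/2) = 91/2.

45.50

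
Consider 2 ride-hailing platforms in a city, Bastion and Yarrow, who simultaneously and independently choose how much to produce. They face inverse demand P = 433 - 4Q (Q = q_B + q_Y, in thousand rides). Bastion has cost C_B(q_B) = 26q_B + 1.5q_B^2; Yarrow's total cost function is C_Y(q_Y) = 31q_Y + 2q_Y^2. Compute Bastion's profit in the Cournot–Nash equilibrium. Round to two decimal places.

4386.67

Bastion's profit: π_B = (433 - 4Q)q_B - (26q_B + (3/2)q_B²). Setting ∂π_B/∂q_B = 0: 407 - 11q_B - 4(q_Y) = 0.
Yarrow's first-order condition: 402 - 12q_Y - 4(q_B) = 0.
Rearranging gives the reaction functions q_B = (407 - 4q_Y)/11 and q_Y = (402 - 4q_B)/12.
Substituting one into the other gives q_B = 819/29 and q_Y = 1397/58.
Price P = 433 - 4·52.3276 = 223.6897.
Bastion's profit: 223.6897·(819/29) - 26·(819/29) - (3/2)(819/29)² = 4386.6653.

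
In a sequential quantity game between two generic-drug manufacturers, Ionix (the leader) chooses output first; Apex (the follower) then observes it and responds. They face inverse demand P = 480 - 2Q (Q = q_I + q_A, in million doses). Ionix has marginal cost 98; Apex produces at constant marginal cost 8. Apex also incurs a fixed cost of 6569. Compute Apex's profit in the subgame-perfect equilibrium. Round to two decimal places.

The follower Apex best-responds to any q_I: π_A = (480 - 2Q)q_A - 8q_A.
Setting the follower's marginal profit to zero, 472 - 2q_I - 4q_A = 0, i.e. q_A = (472 - 2q_I)/4.
Ionix substitutes q_A(q_I) into its own profit: π_I = q_I(480 - 2q_I - (472 - 2q_I)/2) - 98q_I = (244 - q_I)q_I - 98q_I.
The leader's first-order condition 146 - 2q_I = 0 yields q_I = 73.
Then q_A = (472 - 2·73)/4 = 163/2.
Price P = 480 - 2·(309/2) = 171.
Apex's profit: (171 - 8)·(163/2) - 6569 = 6715.5000.

6715.50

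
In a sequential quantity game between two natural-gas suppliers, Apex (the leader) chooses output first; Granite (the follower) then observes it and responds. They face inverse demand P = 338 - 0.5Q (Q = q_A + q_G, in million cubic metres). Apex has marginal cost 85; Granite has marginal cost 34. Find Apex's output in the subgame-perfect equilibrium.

202

Solve by backward induction. Given q_A, the follower Granite maximises π_G = (338 - (1/2)q_A - (1/2)q_G)q_G - 34q_G.
∂π_G/∂q_G = 304 - (1/2)q_A - q_G = 0 gives the reaction function q_G = (304 - (1/2)q_A).
The leader anticipates this reaction. Substituting into P = 338 - 0.5Q gives P = 186 - (1/4)q_A, so π_A = (186 - (1/4)q_A)q_A - 85q_A.
Maximising: ∂π_A/∂q_A = 101 - (1/2)q_A = 0, giving q_A = 202.
Then q_G = (304 - (1/2)·202) = 203.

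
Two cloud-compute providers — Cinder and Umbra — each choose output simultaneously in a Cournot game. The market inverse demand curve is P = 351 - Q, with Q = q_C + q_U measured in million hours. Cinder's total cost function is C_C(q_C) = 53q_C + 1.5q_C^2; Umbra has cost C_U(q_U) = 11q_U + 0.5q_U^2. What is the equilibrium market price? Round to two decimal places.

211.29

Cinder's profit: π_C = (351 - Q)q_C - (53q_C + (3/2)q_C²). Setting ∂π_C/∂q_C = 0: 298 - 5q_C - (q_U) = 0.
Umbra's profit: π_U = (351 - Q)q_U - (11q_U + (1/2)q_U²). Setting ∂π_U/∂q_U = 0: 340 - 3q_U - (q_C) = 0.
So q_C = (298 - q_U)/5 and q_U = (340 - q_C)/3.
Solving the pair: q_C = 277/7, q_U = 701/7.
Total output Q = 978/7, so price P = 351 - 978/7 = 1479/7.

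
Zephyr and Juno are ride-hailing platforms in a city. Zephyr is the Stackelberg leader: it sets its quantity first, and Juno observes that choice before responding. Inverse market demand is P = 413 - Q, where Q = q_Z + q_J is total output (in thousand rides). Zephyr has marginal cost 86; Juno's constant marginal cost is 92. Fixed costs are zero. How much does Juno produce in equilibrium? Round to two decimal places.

77.25

The follower Juno best-responds to any q_Z: π_J = (413 - Q)q_J - 92q_J.
∂π_J/∂q_J = 321 - q_Z - 2q_J = 0 gives the reaction function q_J = (321 - q_Z)/2.
The leader anticipates this reaction. Substituting into P = 413 - Q gives P = 505/2 - (1/2)q_Z, so π_Z = (505/2 - (1/2)q_Z)q_Z - 86q_Z.
Leader FOC: 333/2 - q_Z = 0, so q_Z = 333/2.
Then q_J = (321 - 333/2)/2 = 309/4.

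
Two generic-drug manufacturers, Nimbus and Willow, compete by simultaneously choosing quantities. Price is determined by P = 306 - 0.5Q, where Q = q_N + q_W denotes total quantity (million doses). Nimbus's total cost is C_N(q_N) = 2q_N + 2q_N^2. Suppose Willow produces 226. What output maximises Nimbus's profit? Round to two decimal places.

With the rival's output fixed at 226, Nimbus's profit is π_N = (306 - (1/2)·226 - (1/2)q_N)q_N - (2q_N + 2q_N²) = (193 - (1/2)q_N)q_N - (2q_N + 2q_N²).
∂π_N/∂q_N = 191 - 5q_N = 0, so q_N = 191/5.

38.20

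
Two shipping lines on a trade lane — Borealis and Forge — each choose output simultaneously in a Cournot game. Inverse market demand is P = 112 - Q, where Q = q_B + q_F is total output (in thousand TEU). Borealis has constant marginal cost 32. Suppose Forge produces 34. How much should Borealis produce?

With the rival's output fixed at 34, Borealis's profit is π_B = (112 - 34 - q_B)q_B - (32q_B) = (78 - q_B)q_B - (32q_B).
∂π_B/∂q_B = 46 - 2q_B = 0, so q_B = 23.

23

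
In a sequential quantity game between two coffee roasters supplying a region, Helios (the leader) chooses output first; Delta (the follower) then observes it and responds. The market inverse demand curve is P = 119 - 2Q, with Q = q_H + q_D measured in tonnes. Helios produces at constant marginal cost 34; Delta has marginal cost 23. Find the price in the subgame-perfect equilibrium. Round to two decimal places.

52.50

Solve by backward induction. Given q_H, the follower Delta maximises π_D = (119 - 2q_H - 2q_D)q_D - 23q_D.
Setting the follower's marginal profit to zero, 96 - 2q_H - 4q_D = 0, i.e. q_D = (96 - 2q_H)/4.
Helios substitutes q_D(q_H) into its own profit: π_H = q_H(119 - 2q_H - (96 - 2q_H)/2) - 34q_H = (71 - q_H)q_H - 34q_H.
The leader's first-order condition 37 - 2q_H = 0 yields q_H = 37/2.
Then q_D = (96 - 2·(37/2))/4 = 59/4.
Total output Q = 133/4, so price P = 119 - 2·(133/4) = 105/2.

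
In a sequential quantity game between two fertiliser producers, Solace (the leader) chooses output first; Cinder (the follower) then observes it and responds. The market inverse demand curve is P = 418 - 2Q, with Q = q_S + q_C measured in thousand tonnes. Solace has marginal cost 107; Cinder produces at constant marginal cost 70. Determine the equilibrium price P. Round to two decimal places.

175.50

The follower Cinder best-responds to any q_S: π_C = (418 - 2Q)q_C - 70q_C.
Follower FOC: 348 - 2q_S - 4q_C = 0, so q_C(q_S) = (348 - 2q_S)/4.
The leader anticipates this reaction. Substituting into P = 418 - 2Q gives P = 244 - q_S, so π_S = (244 - q_S)q_S - 107q_S.
Maximising: ∂π_S/∂q_S = 137 - 2q_S = 0, giving q_S = 137/2.
Then q_C = (348 - 2·(137/2))/4 = 211/4.
Total output Q = 485/4, so price P = 418 - 2·(485/4) = 351/2.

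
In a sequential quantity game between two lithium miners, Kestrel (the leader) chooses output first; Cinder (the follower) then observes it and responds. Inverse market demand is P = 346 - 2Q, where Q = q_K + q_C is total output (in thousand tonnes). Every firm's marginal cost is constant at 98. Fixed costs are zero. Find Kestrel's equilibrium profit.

3844

The follower Cinder best-responds to any q_K: π_C = (346 - 2Q)q_C - 98q_C.
Setting the follower's marginal profit to zero, 248 - 2q_K - 4q_C = 0, i.e. q_C = (248 - 2q_K)/4.
Kestrel substitutes q_C(q_K) into its own profit: π_K = q_K(346 - 2q_K - (248 - 2q_K)/2) - 98q_K = (222 - q_K)q_K - 98q_K.
Maximising: ∂π_K/∂q_K = 124 - 2q_K = 0, giving q_K = 62.
Then q_C = (248 - 2·62)/4 = 31.
Price P = 346 - 2·93 = 160.
Kestrel's profit: (160 - 98)·62 = 3844.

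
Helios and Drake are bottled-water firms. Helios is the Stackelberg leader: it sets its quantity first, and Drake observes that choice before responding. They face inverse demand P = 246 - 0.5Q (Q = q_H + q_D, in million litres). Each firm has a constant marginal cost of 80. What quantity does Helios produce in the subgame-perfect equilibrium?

166

Solve by backward induction. Given q_H, the follower Drake maximises π_D = (246 - (1/2)q_H - (1/2)q_D)q_D - 80q_D.
Follower FOC: 166 - (1/2)q_H - q_D = 0, so q_D(q_H) = (166 - (1/2)q_H).
Helios substitutes q_D(q_H) into its own profit: π_H = q_H(246 - (1/2)q_H - (166 - (1/2)q_H)/2) - 80q_H = (163 - (1/4)q_H)q_H - 80q_H.
Leader FOC: 83 - (1/2)q_H = 0, so q_H = 166.
Then q_D = (166 - (1/2)·166) = 83.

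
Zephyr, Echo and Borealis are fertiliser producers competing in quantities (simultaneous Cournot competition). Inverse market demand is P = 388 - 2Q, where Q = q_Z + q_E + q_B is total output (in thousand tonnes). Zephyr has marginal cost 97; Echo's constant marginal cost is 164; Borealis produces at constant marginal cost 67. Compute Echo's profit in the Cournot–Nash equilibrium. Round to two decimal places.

Zephyr's profit: π_Z = (388 - 2Q)q_Z - (97q_Z). Setting ∂π_Z/∂q_Z = 0: 291 - 4q_Z - 2(q_E + q_B) = 0.
Echo's first-order condition: 224 - 4q_E - 2(q_Z + q_B) = 0.
Borealis's profit: π_B = (388 - 2Q)q_B - (67q_B). Setting ∂π_B/∂q_B = 0: 321 - 4q_B - 2(q_Z + q_E) = 0.
Adding the 3 conditions: 836 − 4Q − 4Q = 0, i.e. Q = 209/2.
Back-substituting: q_Z = (291 − 209)/2 = 41, q_E = (224 − 209)/2 = 15/2, q_B = (321 − 209)/2 = 56.
Price P = 388 - 2·(209/2) = 179.
Echo's profit: (179 - 164)·(15/2) = 225/2.

112.50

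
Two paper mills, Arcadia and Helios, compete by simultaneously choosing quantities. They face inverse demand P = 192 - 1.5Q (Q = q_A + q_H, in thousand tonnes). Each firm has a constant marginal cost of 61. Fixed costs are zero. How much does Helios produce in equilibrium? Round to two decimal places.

A representative firm's profit is π_i = q_i(192 - 1.5Q) - 61q_i.
First-order condition (treating rivals' output as given): 131 - 3q_i - (3/2)q_j = 0.
By symmetry each firm produces the same amount; substituting q_j = q_i yields q_i = 131/(9/2) = 262/9.

29.11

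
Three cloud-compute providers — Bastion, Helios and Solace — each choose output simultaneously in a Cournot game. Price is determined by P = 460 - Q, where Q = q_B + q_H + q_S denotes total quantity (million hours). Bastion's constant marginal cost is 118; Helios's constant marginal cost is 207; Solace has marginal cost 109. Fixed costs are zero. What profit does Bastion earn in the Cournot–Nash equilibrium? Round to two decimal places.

Bastion's profit: π_B = (460 - Q)q_B - (118q_B). Setting ∂π_B/∂q_B = 0: 342 - 2q_B - (q_H + q_S) = 0.
Helios's profit: π_H = (460 - Q)q_H - (207q_H). Setting ∂π_H/∂q_H = 0: 253 - 2q_H - (q_B + q_S) = 0.
Solace's first-order condition: 351 - 2q_S - (q_B + q_H) = 0.
Adding the 3 conditions: 946 − 2Q − 2Q = 0, i.e. Q = 473/2.
Back-substituting: q_B = (342 − 473/2) = 211/2, q_H = (253 − 473/2) = 33/2, q_S = (351 − 473/2) = 229/2.
Price P = 460 - 473/2 = 447/2.
Bastion's profit: (447/2 - 118)·(211/2) = 11130.2500.

11130.25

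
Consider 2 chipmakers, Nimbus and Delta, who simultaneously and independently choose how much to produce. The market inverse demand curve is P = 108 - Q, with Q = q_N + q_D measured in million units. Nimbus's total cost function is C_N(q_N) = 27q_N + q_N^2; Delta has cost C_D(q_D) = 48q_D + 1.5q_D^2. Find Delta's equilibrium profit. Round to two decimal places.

Nimbus's profit: π_N = (108 - Q)q_N - (27q_N + q_N²). Setting ∂π_N/∂q_N = 0: 81 - 4q_N - (q_D) = 0.
Delta's first-order condition: 60 - 5q_D - (q_N) = 0.
Rearranging gives the reaction functions q_N = (81 - q_D)/4 and q_D = (60 - q_N)/5.
Solving the pair: q_N = 345/19, q_D = 159/19.
Price P = 108 - 504/19 = 1548/19.
Delta's profit: (1548/19)·(159/19) - 48·(159/19) - (3/2)(159/19)² = 175.0762.

175.08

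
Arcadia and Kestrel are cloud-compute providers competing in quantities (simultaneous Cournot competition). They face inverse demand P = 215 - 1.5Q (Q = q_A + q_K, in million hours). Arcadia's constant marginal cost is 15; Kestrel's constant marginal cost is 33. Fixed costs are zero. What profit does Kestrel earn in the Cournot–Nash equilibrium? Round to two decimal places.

1992.30

Arcadia's profit: π_A = (215 - 1.5Q)q_A - (15q_A). Setting ∂π_A/∂q_A = 0: 200 - 3q_A - (3/2)(q_K) = 0.
Kestrel's first-order condition: 182 - 3q_K - (3/2)(q_A) = 0.
Best responses: q_A = (200 - (3/2)q_K)/3, q_K = (182 - (3/2)q_A)/3.
Substituting one into the other gives q_A = 436/9 and q_K = 328/9.
Price P = 215 - (3/2)·(764/9) = 263/3.
Kestrel's profit: (263/3 - 33)·(328/9) = 1992.2963.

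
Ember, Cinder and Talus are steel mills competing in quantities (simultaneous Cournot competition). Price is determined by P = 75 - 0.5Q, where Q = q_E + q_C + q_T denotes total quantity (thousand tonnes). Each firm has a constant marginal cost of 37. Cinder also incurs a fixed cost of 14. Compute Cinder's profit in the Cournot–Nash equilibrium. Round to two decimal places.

A representative firm's profit is π_i = q_i(75 - 0.5Q) - 37q_i.
Setting ∂π_i/∂q_i = 0 with rivals' quantities fixed: 38 - q_i - (1/2)·Σ_{j≠i} q_j = 0.
By symmetry each firm produces the same amount; substituting Σ_{j≠i} q_j = 2q_i yields q_i = 38/2 = 19.
Price P = 75 - (1/2)·57 = 93/2.
Cinder's profit: (93/2 - 37)·19 - 14 = 333/2.

166.50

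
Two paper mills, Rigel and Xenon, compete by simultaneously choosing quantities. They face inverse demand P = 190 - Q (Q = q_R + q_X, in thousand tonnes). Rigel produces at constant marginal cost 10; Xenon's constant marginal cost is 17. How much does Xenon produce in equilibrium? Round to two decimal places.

Rigel's profit: π_R = (190 - Q)q_R - (10q_R). Setting ∂π_R/∂q_R = 0: 180 - 2q_R - (q_X) = 0.
Xenon's first-order condition: 173 - 2q_X - (q_R) = 0.
So q_R = (180 - q_X)/2 and q_X = (173 - q_R)/2.
Solving the pair: q_R = 187/3, q_X = 166/3.

55.33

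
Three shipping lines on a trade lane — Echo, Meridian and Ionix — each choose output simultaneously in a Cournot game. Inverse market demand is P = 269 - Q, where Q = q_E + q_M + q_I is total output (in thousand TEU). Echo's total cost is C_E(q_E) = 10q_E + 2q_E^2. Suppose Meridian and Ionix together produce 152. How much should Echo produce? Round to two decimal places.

With rivals' combined output fixed at 152, Echo's profit is π_E = (269 - 152 - q_E)q_E - (10q_E + 2q_E²) = (117 - q_E)q_E - (10q_E + 2q_E²).
∂π_E/∂q_E = 107 - 6q_E = 0, so q_E = 107/6.

17.83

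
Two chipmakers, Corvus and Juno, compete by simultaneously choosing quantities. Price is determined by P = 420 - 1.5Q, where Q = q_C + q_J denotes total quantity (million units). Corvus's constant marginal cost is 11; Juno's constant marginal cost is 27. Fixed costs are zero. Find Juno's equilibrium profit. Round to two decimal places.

10528.07

Corvus's profit: π_C = (420 - 1.5Q)q_C - (11q_C). Setting ∂π_C/∂q_C = 0: 409 - 3q_C - (3/2)(q_J) = 0.
Juno's profit: π_J = (420 - 1.5Q)q_J - (27q_J). Setting ∂π_J/∂q_J = 0: 393 - 3q_J - (3/2)(q_C) = 0.
So q_C = (409 - (3/2)q_J)/3 and q_J = (393 - (3/2)q_C)/3.
Substituting one into the other gives q_C = 850/9 and q_J = 754/9.
Price P = 420 - (3/2)·(1604/9) = 458/3.
Juno's profit: (458/3 - 27)·(754/9) = 10528.0741.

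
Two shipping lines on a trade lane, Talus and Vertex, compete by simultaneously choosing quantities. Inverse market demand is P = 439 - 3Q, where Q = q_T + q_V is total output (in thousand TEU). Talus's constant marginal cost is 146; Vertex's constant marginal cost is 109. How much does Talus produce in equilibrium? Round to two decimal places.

Talus's profit: π_T = (439 - 3Q)q_T - (146q_T). Setting ∂π_T/∂q_T = 0: 293 - 6q_T - 3(q_V) = 0.
Vertex's profit: π_V = (439 - 3Q)q_V - (109q_V). Setting ∂π_V/∂q_V = 0: 330 - 6q_V - 3(q_T) = 0.
So q_T = (293 - 3q_V)/6 and q_V = (330 - 3q_T)/6.
Substituting one into the other gives q_T = 256/9 and q_V = 367/9.

28.44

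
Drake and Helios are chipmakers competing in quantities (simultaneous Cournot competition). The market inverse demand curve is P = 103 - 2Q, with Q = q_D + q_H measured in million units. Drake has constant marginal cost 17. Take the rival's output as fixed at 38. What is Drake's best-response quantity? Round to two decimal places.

2.50

With the rival's output fixed at 38, Drake's profit is π_D = (103 - 2·38 - 2q_D)q_D - (17q_D) = (27 - 2q_D)q_D - (17q_D).
∂π_D/∂q_D = 10 - 4q_D = 0, so q_D = 5/2.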